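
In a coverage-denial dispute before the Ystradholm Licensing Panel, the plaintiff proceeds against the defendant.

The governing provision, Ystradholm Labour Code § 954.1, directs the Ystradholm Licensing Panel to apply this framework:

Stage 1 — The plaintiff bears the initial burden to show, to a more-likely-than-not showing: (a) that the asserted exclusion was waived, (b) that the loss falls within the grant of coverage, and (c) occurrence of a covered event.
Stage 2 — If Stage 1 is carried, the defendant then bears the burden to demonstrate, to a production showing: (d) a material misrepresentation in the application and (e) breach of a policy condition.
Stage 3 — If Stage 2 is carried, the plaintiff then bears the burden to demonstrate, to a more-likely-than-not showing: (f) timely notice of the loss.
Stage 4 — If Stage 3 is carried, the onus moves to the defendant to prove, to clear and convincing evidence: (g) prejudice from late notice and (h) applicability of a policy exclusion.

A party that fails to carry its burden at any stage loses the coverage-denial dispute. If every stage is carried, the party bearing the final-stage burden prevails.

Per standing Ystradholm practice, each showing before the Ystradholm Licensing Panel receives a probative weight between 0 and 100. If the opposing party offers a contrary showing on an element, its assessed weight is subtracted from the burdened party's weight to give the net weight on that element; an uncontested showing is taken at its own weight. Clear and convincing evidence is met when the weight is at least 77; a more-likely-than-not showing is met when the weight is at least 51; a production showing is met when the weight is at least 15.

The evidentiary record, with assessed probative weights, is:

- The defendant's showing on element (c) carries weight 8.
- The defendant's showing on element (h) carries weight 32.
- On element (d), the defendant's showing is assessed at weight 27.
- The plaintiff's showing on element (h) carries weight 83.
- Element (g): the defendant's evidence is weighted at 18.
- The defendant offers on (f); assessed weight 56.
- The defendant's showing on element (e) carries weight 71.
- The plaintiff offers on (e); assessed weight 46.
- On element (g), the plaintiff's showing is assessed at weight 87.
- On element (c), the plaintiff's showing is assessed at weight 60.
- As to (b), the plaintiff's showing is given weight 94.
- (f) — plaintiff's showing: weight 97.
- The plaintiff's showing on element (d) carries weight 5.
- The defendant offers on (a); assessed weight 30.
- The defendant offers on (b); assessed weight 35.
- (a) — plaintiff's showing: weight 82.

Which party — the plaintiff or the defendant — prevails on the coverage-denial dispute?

defendant

Stage 1 (plaintiff, a more-likely-than-not showing, weight is at least 51): (a) net 82−30=52 ≥ 51 — meets; (b) net 94−35=59 ≥ 51 — meets; (c) net 60−8=52 ≥ 51 — meets.
  All elements met. The burden passes to the defendant.
Stage 2 (defendant, a production showing, weight is at least 15): (d) net 27−5=22 ≥ 15 — meets; (e) net 71−46=25 ≥ 15 — meets.
  The defendant carries Stage 2; the plaintiff now bears the burden.
Stage 3 (plaintiff, a more-likely-than-not showing, weight is at least 51): (f) net 97−56=41 < 51 — fails.
  The plaintiff does not carry Stage 3.
So the defendant prevails.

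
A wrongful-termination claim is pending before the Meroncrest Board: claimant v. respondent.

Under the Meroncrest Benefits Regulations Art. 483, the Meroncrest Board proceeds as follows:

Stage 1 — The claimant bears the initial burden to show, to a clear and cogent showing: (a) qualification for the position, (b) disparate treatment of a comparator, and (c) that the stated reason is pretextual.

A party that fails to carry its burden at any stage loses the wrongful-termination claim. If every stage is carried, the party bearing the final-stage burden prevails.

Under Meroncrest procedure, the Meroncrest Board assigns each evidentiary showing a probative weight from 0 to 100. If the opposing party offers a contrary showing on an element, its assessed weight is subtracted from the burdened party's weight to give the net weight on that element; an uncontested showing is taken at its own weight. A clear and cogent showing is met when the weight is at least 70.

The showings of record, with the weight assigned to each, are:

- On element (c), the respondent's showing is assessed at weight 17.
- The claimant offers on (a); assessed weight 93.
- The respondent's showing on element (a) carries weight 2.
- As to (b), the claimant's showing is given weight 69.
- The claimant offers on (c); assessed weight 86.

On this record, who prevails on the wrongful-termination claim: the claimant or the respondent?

respondent

Stage 1 — burden on claimant; standard: a clear and cogent showing (weight is at least 70).
    (a): 93 − 2 = 91 ≥ 70 [met]
    (b): 69 < 70 [not met]
    (c): 86 − 17 = 69 < 70 [not met]
  The claimant does not carry Stage 1.
The analysis ends at Stage 1; the respondent prevails.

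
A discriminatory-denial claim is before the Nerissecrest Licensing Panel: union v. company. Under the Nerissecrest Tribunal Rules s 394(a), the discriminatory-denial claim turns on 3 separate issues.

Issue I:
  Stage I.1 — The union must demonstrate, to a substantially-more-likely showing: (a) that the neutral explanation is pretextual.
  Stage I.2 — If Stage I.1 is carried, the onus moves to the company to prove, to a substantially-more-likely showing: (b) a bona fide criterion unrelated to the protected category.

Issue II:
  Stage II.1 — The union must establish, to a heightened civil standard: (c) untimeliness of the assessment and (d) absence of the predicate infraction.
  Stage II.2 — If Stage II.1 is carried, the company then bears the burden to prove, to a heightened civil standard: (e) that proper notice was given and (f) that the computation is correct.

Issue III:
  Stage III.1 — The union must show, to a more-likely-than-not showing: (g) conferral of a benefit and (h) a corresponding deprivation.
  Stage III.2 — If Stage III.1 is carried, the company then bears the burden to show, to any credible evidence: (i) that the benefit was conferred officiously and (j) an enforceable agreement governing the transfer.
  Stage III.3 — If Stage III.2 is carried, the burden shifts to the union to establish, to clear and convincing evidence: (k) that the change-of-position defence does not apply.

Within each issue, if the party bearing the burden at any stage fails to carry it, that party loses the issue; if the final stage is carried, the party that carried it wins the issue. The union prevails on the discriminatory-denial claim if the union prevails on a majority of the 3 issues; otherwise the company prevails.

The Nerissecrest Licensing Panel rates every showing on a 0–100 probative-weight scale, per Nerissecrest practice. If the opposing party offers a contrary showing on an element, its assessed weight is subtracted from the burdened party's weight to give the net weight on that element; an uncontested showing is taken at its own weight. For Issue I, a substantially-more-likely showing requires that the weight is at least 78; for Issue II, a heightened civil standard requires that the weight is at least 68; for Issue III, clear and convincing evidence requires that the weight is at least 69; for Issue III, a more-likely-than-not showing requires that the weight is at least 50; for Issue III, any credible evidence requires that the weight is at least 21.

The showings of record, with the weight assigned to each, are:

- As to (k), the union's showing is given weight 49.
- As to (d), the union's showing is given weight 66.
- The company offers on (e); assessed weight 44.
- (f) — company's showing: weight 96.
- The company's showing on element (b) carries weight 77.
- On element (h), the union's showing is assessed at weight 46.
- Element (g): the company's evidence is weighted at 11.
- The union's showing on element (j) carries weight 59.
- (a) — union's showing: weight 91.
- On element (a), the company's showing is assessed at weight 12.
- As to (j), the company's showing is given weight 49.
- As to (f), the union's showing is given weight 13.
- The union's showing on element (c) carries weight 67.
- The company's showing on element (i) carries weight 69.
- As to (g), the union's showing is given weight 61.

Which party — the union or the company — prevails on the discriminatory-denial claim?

company

— Issue I —
Stage I.1 (union, a substantially-more-likely showing, weight is at least 78): (a) net 91−12=79 ≥ 78 — meets.
  The union carries Stage I.1; the company now bears the burden.
Stage I.2 (company, a substantially-more-likely showing, weight is at least 78): (b) 77 < 78 — fails.
  The company does not carry Stage I.2.
So the union prevails on this issue.
— Issue II —
Stage II.1 — burden on union; standard: a heightened civil standard (weight is at least 68).
    (c): 67 < 68 [not met]
    (d): 66 < 68 [not met]
  The union does not carry Stage II.1.
The analysis ends at Stage II.1; the company prevails on this issue.
— Issue III —
At Stage III.1 the union must meet a more-likely-than-not showing (weight is at least 50): on (g) the weight is 61 less the opposing 11 gives net 50, ≥ 50, so (g) meets the standard; on (h) the weight is 46, which does not reach 50, so (h) does not meet the standard.
  Not every element is met, so the union fails to carry Stage III.1.
So the company prevails on this issue.
Per-issue: Issue I → union; Issue II → company; Issue III → company. The union must prevail on a majority of issues; overall, the company prevails.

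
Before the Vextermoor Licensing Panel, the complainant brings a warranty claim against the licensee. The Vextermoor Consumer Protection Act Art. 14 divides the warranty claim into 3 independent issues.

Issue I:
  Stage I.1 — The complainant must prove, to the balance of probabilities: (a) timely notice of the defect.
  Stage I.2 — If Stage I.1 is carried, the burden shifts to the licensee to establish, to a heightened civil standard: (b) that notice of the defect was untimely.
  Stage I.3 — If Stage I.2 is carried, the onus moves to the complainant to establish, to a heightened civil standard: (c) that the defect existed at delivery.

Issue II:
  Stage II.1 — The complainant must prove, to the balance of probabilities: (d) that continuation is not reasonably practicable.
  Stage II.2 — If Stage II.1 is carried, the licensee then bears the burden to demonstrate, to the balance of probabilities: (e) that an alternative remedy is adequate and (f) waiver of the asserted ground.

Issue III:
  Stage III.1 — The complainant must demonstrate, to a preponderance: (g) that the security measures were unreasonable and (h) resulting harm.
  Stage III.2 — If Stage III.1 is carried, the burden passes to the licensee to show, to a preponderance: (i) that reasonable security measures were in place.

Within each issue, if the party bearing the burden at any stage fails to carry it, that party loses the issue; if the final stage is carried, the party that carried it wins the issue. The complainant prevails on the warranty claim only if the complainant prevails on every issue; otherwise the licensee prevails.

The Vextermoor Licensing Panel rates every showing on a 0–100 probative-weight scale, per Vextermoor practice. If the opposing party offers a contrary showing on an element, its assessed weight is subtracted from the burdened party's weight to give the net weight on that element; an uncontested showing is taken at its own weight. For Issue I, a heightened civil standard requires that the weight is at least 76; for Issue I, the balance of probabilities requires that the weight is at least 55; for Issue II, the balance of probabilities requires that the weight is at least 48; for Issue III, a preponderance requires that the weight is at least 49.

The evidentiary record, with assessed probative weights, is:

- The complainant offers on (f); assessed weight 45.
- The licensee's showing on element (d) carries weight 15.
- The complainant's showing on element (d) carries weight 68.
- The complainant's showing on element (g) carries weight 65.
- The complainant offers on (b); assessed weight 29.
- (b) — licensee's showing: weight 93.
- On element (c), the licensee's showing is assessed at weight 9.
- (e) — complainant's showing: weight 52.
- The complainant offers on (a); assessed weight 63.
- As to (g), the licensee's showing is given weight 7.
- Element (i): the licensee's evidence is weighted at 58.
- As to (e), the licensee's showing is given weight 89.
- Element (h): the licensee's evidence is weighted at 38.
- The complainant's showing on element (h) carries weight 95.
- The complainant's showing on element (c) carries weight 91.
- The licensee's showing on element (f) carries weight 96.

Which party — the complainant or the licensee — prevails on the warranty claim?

licensee

— Issue I —
Stage I.1 (complainant, the balance of probabilities, weight is at least 55): (a) 63 ≥ 55 — meets.
  The complainant carries Stage I.1; the licensee now bears the burden.
Stage I.2 (licensee, a heightened civil standard, weight is at least 76): (b) net 93−29=64 < 76 — fails.
  Not every element is met, so the licensee fails to carry Stage I.2.
The complainant prevails on this issue.
— Issue II —
Stage II.1 (complainant, the balance of probabilities, weight is at least 48): (d) net 68−15=53 ≥ 48 — meets.
  All elements met. The burden passes to the licensee.
Stage II.2 (licensee, the balance of probabilities, weight is at least 48): (e) net 89−52=37 < 48 — fails; (f) net 96−45=51 ≥ 48 — meets.
  Stage II.2 not carried; the licensee fails its burden.
So the complainant prevails on this issue.
— Issue III —
Stage III.1 (complainant, a preponderance, weight is at least 49): (g) net 65−7=58 ≥ 49 — meets; (h) net 95−38=57 ≥ 49 — meets.
  All elements met. The burden passes to the licensee.
Stage III.2 (licensee, a preponderance, weight is at least 49): (i) 58 ≥ 49 — meets.
  Stage III.2 carried; the final stage is satisfied.
With every stage satisfied, the licensee prevails on this issue.
Per-issue: Issue I → complainant; Issue II → complainant; Issue III → licensee. The complainant must prevail on every issue; overall, the licensee prevails.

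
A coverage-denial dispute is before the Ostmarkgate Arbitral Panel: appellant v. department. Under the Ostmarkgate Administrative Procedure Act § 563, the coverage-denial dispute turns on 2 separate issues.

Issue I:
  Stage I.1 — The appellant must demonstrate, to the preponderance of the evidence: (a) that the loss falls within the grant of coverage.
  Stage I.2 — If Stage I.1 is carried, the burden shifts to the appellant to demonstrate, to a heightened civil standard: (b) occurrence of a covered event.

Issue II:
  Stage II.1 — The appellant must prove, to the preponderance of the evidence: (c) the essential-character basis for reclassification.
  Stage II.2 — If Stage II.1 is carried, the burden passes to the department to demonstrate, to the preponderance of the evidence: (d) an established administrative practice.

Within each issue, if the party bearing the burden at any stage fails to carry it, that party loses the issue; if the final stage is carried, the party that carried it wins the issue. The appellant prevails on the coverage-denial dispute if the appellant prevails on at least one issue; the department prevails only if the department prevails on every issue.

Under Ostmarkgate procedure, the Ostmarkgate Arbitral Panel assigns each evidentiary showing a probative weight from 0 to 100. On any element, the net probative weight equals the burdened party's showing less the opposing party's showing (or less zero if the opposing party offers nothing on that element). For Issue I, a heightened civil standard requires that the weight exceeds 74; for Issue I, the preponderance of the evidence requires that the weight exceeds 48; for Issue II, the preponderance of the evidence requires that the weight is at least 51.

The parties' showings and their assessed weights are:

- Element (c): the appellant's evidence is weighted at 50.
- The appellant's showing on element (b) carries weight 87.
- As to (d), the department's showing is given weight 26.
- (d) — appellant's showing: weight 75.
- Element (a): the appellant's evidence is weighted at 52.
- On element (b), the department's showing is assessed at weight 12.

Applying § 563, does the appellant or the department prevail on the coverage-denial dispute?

— Issue I —
Stage I.1 — burden on appellant; standard: the preponderance of the evidence (weight exceeds 48).
    (a): 52 > 48 [met]
  All elements met. The appellant retains the burden for Stage I.2.
Stage I.2 — burden on appellant; standard: a heightened civil standard (weight exceeds 74).
    (b): 87 − 12 = 75 > 74 [met]
  All elements met at the final stage.
With every stage satisfied, the appellant prevails on this issue.
— Issue II —
Stage II.1 — burden on appellant; standard: the preponderance of the evidence (weight is at least 51).
    (c): 50 < 51 [not met]
  Stage II.1 not carried; the appellant fails its burden.
The analysis ends at Stage II.1; the department prevails on this issue.
Per-issue: Issue I → appellant; Issue II → department. The appellant must prevail on at least one issue; overall, the appellant prevails.

appellant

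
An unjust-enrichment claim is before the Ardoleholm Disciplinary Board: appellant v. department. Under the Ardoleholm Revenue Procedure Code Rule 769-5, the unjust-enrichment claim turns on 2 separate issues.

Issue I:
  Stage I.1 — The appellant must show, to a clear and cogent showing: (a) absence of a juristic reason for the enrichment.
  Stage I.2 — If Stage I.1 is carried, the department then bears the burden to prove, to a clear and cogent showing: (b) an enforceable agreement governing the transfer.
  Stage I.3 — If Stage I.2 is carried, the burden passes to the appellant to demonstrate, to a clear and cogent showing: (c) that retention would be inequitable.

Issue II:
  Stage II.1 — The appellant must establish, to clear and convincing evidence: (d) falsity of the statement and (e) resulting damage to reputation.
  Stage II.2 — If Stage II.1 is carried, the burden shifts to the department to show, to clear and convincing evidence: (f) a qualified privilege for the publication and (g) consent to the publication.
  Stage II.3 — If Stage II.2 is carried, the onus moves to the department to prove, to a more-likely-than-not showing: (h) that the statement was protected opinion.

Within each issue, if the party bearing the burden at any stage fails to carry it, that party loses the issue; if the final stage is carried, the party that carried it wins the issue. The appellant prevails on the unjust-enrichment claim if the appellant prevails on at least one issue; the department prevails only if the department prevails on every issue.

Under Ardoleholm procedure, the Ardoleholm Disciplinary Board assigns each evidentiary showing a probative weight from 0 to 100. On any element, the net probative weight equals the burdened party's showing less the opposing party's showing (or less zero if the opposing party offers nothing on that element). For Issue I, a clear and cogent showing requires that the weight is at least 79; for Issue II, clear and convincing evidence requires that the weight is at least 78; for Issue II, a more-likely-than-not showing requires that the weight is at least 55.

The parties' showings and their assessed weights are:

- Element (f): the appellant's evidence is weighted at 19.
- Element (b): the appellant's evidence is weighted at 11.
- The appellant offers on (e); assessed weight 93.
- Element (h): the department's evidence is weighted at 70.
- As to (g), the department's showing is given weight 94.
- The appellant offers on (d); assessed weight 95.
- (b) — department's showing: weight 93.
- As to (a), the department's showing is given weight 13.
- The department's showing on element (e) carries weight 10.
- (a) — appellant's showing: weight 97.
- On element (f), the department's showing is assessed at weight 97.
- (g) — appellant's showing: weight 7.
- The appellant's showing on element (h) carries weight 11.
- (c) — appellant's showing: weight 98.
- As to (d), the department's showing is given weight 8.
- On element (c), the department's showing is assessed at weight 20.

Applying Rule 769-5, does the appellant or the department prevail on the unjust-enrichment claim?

department

— Issue I —
At Stage I.1 the appellant must meet a clear and cogent showing (weight is at least 79): on (a) the weight is 97 less the opposing 13 gives net 84, which does reach 79, so (a) meets the standard.
  Stage I.1 is satisfied; the onus moves to the department.
At Stage I.2 the department must meet a clear and cogent showing (weight is at least 79): on (b) the weight is 93 less the opposing 11 gives net 82, ≥ 79, so (b) meets the standard.
  Stage I.2 carried; the burden shifts to the appellant.
At Stage I.3 the appellant must meet a clear and cogent showing (weight is at least 79): on (c) the weight is 98 less the opposing 20 gives net 78, which does not reach 79, so (c) does not meet the standard.
  Not every element is met, so the appellant fails to carry Stage I.3.
The analysis ends at Stage I.3; the department prevails on this issue.
— Issue II —
At Stage II.1 the appellant must meet clear and convincing evidence (weight is at least 78): on (d) the weight is 95 less the opposing 8 gives net 87, ≥ 78, so (d) meets the standard; on (e) the weight is 93 less the opposing 10 gives net 83, which does reach 78, so (e) meets the standard.
  Stage II.1 carried; the burden shifts to the department.
At Stage II.2 the department must meet clear and convincing evidence (weight is at least 78): on (f) the weight is 97 less the opposing 19 gives net 78, which does reach 78, so (f) meets the standard; on (g) the weight is 94 less the opposing 7 gives net 87, ≥ 78, so (g) meets the standard.
  Stage II.2 carried; the burden remains with the department.
At Stage II.3 the department must meet a more-likely-than-not showing (weight is at least 55): on (h) the weight is 70 less the opposing 11 gives net 59, ≥ 55, so (h) meets the standard.
  Stage II.3 carried; the final stage is satisfied.
With every stage satisfied, the department prevails on this issue.
Per-issue: Issue I → department; Issue II → department. The appellant must prevail on at least one issue; overall, the department prevails.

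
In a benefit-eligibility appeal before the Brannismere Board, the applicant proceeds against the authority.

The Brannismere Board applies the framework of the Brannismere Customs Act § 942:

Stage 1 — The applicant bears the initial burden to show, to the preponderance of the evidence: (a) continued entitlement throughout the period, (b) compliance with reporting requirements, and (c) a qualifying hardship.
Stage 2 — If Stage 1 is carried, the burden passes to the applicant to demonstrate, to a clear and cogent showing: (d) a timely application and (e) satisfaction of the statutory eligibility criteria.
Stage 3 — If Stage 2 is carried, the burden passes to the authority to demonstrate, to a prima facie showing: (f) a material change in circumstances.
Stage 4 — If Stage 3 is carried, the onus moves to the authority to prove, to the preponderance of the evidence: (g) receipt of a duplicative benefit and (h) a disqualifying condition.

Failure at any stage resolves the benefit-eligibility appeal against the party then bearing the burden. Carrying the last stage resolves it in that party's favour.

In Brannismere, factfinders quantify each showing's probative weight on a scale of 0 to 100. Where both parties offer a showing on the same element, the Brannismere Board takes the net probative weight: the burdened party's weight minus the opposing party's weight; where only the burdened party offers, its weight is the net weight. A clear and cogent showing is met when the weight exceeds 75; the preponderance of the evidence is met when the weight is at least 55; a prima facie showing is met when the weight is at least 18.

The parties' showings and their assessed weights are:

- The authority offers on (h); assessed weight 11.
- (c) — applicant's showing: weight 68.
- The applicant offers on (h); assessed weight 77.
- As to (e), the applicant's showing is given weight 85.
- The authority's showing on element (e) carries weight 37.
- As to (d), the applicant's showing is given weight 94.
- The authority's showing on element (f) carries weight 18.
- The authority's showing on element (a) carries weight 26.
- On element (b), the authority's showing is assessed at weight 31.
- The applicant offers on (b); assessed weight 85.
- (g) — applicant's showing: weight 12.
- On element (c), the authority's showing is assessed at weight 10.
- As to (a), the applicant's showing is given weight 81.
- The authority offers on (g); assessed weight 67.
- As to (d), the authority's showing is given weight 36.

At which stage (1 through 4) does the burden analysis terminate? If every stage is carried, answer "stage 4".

stage 1

Stage 1 — burden on applicant; standard: the preponderance of the evidence (weight is at least 55).
    (a): 81 − 26 = 55 ≥ 55 [met]
    (b): 85 − 31 = 54 < 55 [not met]
    (c): 68 − 10 = 58 ≥ 55 [met]
  Not every element is met, so the applicant fails to carry Stage 1.
The authority prevails.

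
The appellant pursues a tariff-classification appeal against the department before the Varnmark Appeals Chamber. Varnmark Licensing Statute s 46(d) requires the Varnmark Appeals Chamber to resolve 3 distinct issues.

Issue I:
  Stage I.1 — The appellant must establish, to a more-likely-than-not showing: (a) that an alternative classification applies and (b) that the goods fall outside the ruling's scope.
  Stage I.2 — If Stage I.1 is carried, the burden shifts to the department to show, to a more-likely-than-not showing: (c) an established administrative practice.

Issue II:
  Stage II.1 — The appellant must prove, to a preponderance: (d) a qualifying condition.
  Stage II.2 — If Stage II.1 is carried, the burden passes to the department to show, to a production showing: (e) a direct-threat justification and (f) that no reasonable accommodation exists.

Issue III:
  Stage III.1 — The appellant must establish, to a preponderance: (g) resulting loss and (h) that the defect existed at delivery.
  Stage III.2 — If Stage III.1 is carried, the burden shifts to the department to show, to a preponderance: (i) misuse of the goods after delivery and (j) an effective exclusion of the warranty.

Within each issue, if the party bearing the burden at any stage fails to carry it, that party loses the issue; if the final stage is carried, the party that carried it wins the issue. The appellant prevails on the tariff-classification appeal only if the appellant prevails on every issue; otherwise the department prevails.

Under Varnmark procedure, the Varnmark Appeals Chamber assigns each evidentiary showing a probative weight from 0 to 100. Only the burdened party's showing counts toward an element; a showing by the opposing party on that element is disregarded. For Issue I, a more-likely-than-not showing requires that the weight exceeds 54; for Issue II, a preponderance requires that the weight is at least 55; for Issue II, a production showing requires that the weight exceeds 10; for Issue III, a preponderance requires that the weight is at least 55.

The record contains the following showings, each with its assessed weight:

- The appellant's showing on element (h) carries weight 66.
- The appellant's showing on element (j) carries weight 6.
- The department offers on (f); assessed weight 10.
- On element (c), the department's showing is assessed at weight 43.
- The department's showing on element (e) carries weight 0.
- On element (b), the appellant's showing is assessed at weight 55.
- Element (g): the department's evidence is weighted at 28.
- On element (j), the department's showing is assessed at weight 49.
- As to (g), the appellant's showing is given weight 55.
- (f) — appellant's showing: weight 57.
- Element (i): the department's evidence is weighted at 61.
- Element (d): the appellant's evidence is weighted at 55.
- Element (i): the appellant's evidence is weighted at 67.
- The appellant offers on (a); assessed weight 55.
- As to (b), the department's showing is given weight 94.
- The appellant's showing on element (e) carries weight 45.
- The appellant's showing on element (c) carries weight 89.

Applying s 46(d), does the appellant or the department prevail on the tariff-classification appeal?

— Issue I —
Stage I.1 (appellant, a more-likely-than-not showing, weight exceeds 54): (a) 55 > 54 — meets; (b) 55 (department's 94 disregarded) > 54 — meets.
  All elements met. The burden passes to the department.
Stage I.2 (department, a more-likely-than-not showing, weight exceeds 54): (c) 43 (appellant's 89 disregarded) ≤ 54 — fails.
  Not every element is met, so the department fails to carry Stage I.2.
The analysis ends at Stage I.2; the appellant prevails on this issue.
— Issue II —
At Stage II.1 the appellant must meet a preponderance (weight is at least 55): on (d) the weight is 55, ≥ 55, so (d) meets the standard.
  Stage II.1 is satisfied; the onus moves to the department.
At Stage II.2 the department must meet a production showing (weight exceeds 10): on (e) the weight is 0 (the appellant's 45 is given no effect), which does not exceed 10, so (e) does not meet the standard; on (f) the weight is 10 (the appellant's 57 is given no effect), which does not exceed 10, so (f) does not meet the standard.
  Stage II.2 not carried; the department fails its burden.
So the appellant prevails on this issue.
— Issue III —
Stage III.1 (appellant, a preponderance, weight is at least 55): (g) 55 (department's 28 disregarded) ≥ 55 — meets; (h) 66 ≥ 55 — meets.
  Stage III.1 carried; the burden shifts to the department.
Stage III.2 (department, a preponderance, weight is at least 55): (i) 61 (appellant's 67 disregarded) ≥ 55 — meets; (j) 49 (appellant's 6 disregarded) < 55 — fails.
  Stage III.2 not carried; the department fails its burden.
The analysis ends at Stage III.2; the appellant prevails on this issue.
Per-issue: Issue I → appellant; Issue II → appellant; Issue III → appellant. The appellant must prevail on every issue; overall, the appellant prevails.

appellant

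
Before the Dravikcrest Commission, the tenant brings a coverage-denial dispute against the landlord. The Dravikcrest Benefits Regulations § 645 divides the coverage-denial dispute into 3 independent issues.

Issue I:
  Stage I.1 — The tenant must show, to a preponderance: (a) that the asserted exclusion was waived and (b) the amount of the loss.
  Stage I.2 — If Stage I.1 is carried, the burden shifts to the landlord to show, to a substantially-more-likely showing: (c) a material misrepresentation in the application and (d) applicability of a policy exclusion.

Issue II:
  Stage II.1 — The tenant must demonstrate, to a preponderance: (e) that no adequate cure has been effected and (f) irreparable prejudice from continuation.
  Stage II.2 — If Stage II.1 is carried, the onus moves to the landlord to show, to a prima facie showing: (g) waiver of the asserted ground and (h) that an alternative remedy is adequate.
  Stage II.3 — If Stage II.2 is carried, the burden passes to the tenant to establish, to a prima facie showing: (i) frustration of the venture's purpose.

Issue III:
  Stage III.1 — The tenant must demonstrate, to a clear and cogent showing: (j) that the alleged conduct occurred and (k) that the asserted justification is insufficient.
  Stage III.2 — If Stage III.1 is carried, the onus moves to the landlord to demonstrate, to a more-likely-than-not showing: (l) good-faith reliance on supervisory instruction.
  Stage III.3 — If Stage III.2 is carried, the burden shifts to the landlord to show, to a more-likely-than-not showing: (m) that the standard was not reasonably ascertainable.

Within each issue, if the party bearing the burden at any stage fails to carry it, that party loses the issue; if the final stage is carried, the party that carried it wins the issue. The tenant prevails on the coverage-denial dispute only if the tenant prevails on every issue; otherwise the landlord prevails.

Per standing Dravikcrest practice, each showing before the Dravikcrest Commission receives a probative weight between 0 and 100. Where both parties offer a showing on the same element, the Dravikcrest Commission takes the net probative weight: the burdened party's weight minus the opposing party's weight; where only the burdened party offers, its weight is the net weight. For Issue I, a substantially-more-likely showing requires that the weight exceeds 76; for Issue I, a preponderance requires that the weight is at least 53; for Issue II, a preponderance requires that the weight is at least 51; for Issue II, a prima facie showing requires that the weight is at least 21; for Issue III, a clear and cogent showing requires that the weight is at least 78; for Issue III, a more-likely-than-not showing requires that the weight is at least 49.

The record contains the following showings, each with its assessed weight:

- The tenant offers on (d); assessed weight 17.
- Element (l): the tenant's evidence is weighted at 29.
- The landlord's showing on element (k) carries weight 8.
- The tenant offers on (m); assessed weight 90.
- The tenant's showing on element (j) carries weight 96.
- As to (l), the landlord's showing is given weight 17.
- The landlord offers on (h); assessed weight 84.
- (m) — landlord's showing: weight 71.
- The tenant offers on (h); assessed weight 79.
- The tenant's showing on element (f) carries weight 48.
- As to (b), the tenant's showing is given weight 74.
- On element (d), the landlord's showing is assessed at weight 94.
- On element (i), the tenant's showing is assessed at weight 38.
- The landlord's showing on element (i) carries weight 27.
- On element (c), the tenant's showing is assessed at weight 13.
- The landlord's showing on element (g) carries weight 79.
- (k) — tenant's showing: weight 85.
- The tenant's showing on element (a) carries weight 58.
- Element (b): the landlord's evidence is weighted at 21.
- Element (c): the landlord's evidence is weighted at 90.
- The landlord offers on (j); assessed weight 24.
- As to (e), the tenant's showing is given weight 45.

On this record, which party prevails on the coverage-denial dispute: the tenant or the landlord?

— Issue I —
Stage I.1 (tenant, a preponderance, weight is at least 53): (a) 58 ≥ 53 — meets; (b) net 74−21=53 ≥ 53 — meets.
  Stage I.1 is satisfied; the onus moves to the landlord.
Stage I.2 (landlord, a substantially-more-likely showing, weight exceeds 76): (c) net 90−13=77 > 76 — meets; (d) net 94−17=77 > 76 — meets.
  All elements met at the final stage.
With every stage satisfied, the landlord prevails on this issue.
— Issue II —
Stage II.1 — burden on tenant; standard: a preponderance (weight is at least 51).
    (e): 45 < 51 [not met]
    (f): 48 < 51 [not met]
  Stage II.1 not carried; the tenant fails its burden.
The analysis ends at Stage II.1; the landlord prevails on this issue.
— Issue III —
Stage III.1 — burden on tenant; standard: a clear and cogent showing (weight is at least 78).
    (j): 96 − 24 = 72 < 78 [not met]
    (k): 85 − 8 = 77 < 78 [not met]
  Stage III.1 not carried; the tenant fails its burden.
So the landlord prevails on this issue.
Per-issue: Issue I → landlord; Issue II → landlord; Issue III → landlord. The tenant must prevail on every issue; overall, the landlord prevails.

landlord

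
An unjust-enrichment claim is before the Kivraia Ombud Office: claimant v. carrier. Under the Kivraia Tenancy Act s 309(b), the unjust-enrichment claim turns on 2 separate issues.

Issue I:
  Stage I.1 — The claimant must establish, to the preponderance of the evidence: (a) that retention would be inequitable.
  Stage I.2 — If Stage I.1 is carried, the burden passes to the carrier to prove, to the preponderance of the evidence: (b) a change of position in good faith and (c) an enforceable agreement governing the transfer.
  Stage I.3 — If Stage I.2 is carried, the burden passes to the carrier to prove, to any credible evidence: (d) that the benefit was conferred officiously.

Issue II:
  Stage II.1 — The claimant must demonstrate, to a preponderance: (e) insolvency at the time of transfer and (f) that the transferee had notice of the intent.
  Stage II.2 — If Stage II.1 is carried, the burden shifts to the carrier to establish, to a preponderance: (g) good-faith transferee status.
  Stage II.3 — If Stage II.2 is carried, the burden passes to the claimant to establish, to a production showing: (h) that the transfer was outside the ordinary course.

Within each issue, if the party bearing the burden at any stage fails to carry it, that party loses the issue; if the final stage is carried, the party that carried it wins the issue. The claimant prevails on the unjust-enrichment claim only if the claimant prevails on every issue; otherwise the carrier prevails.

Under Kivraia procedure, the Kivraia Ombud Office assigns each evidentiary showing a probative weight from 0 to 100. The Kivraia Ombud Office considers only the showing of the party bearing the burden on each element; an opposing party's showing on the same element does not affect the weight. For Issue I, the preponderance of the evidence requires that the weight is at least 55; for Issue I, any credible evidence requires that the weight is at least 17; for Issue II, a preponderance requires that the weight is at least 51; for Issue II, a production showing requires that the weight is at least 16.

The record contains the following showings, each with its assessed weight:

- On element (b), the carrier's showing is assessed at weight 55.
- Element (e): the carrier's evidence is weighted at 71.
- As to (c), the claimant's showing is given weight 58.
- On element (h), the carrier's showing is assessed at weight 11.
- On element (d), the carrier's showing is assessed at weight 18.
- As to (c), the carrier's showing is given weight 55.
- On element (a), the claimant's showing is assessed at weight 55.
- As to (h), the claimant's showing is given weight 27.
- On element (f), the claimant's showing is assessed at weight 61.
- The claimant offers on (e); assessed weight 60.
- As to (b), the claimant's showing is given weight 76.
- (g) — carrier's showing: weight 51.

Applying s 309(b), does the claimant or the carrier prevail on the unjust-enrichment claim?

carrier

— Issue I —
Stage I.1 (claimant, the preponderance of the evidence, weight is at least 55): (a) 55 ≥ 55 — meets.
  The claimant carries Stage I.1; the carrier now bears the burden.
Stage I.2 (carrier, the preponderance of the evidence, weight is at least 55): (b) 55 (claimant's 76 disregarded) ≥ 55 — meets; (c) 55 (claimant's 58 disregarded) ≥ 55 — meets.
  Stage I.2 is satisfied; the carrier continues to bear the burden.
Stage I.3 (carrier, any credible evidence, weight is at least 17): (d) 18 ≥ 17 — meets.
  All elements met at the final stage.
Every stage carried; the carrier prevails on this issue.
— Issue II —
Stage II.1 — burden on claimant; standard: a preponderance (weight is at least 51).
    (e): 60 (carrier's 71 disregarded) ≥ 51 [met]
    (f): 61 ≥ 51 [met]
  All elements met. The burden passes to the carrier.
Stage II.2 — burden on carrier; standard: a preponderance (weight is at least 51).
    (g): 51 ≥ 51 [met]
  The carrier carries Stage II.2; the claimant now bears the burden.
Stage II.3 — burden on claimant; standard: a production showing (weight is at least 16).
    (h): 27 (carrier's 11 disregarded) ≥ 16 [met]
  All elements met at the final stage.
Every stage carried; the claimant prevails on this issue.
Per-issue: Issue I → carrier; Issue II → claimant. The claimant must prevail on every issue; overall, the carrier prevails.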